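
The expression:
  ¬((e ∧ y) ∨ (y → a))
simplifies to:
y ∧ ¬a ∧ ¬e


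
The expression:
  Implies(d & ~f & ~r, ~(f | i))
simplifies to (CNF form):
f | r | ~d | ~i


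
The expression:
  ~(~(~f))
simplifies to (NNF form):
~f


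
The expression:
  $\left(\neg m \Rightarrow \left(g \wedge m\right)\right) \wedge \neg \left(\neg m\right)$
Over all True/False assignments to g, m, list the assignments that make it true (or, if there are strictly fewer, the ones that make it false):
is true only for:
  g=False, m=True;
  g=True, m=True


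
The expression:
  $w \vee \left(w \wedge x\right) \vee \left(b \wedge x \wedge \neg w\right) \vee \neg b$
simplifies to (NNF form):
$w \vee x \vee \neg b$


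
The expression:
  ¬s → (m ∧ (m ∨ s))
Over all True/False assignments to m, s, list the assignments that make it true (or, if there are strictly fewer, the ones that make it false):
is false only for:
  m=False, s=False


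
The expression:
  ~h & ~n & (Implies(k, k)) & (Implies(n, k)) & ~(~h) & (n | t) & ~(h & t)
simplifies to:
False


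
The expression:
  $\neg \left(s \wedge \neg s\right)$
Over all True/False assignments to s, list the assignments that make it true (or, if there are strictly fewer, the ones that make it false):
is always true.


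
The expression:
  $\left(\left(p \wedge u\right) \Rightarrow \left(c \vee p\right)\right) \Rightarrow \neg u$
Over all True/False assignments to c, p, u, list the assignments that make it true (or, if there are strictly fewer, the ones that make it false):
is true only for:
  c=False, p=False, u=False;
  c=False, p=True, u=False;
  c=True, p=False, u=False;
  c=True, p=True, u=False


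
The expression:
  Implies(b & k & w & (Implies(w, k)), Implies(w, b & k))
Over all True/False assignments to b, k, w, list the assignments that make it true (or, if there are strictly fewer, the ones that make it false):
is always true.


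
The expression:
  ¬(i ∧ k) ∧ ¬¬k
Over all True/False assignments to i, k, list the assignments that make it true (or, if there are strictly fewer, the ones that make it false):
is true only for:
  i=False, k=True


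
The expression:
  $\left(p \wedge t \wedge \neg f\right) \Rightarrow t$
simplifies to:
$\text{True}$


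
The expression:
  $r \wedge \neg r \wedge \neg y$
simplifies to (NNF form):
$\text{False}$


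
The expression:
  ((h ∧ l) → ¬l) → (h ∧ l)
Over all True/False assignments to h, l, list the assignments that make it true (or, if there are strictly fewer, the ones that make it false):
is true only for:
  h=True, l=True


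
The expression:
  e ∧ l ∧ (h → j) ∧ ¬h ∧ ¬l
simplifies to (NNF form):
False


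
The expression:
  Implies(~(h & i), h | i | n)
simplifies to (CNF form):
h | i | n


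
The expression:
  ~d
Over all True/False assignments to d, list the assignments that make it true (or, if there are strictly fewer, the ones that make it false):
is true only for:
  d=False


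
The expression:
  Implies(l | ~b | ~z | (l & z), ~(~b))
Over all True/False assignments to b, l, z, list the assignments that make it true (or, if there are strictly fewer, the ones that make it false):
is true only for:
  b=True, l=False, z=False;
  b=True, l=False, z=True;
  b=True, l=True, z=False;
  b=True, l=True, z=True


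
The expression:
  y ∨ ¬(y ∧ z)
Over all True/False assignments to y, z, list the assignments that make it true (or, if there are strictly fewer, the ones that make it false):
is always true.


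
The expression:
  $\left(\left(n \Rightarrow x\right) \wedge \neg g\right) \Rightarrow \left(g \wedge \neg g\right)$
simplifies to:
$g \vee \left(n \wedge \neg x\right)$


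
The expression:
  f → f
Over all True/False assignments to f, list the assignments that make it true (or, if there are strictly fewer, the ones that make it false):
is always true.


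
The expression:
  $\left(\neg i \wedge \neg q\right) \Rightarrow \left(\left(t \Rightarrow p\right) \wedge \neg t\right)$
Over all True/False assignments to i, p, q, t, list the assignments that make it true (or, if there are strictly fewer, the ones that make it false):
is false only for:
  i=False, p=False, q=False, t=True;
  i=False, p=True, q=False, t=True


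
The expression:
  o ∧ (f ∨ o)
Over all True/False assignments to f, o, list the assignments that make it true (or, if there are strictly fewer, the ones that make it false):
is true only for:
  f=False, o=True;
  f=True, o=True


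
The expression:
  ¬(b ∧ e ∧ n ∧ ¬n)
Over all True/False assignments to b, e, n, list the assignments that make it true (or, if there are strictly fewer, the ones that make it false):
is always true.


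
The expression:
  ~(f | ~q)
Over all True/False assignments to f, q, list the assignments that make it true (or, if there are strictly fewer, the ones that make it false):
is true only for:
  f=False, q=True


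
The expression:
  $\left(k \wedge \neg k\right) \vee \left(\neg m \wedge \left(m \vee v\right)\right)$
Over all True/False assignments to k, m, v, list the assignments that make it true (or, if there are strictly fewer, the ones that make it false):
is true only for:
  k=False, m=False, v=True;
  k=True, m=False, v=True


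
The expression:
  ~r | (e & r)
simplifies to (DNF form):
e | ~r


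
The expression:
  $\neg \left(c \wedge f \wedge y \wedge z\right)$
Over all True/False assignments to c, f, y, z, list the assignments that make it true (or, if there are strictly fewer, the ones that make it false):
is false only for:
  c=True, f=True, y=True, z=True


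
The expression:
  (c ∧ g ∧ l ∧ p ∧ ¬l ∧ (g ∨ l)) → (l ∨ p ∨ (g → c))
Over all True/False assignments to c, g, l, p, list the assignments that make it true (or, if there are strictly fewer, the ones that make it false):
is always true.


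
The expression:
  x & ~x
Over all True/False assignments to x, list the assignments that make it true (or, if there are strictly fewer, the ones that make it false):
is never true.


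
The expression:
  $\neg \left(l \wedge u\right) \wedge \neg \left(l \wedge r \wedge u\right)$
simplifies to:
$\neg l \vee \neg u$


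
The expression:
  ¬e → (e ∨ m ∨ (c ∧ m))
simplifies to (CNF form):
e ∨ m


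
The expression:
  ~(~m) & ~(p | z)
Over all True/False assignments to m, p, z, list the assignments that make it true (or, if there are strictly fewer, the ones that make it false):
is true only for:
  m=True, p=False, z=False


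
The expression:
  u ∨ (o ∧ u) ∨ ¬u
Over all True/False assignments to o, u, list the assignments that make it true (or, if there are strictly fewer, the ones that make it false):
is always true.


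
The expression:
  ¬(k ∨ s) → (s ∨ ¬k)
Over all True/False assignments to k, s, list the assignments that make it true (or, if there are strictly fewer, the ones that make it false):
is always true.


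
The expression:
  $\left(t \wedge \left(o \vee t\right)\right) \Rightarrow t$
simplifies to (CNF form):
$\text{True}$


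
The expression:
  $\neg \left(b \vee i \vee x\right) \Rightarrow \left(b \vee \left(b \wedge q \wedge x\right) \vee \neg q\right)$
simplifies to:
$b \vee i \vee x \vee \neg q$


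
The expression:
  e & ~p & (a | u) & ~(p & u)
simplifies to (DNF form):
(a & e & ~p) | (e & u & ~p)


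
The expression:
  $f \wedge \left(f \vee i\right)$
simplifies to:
$f$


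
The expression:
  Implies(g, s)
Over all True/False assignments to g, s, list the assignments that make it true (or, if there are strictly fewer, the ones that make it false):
is false only for:
  g=True, s=False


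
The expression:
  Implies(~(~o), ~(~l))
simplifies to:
l | ~o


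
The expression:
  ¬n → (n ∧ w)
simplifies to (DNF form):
n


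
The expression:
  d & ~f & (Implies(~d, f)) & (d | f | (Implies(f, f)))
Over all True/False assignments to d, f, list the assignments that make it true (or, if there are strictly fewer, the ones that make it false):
is true only for:
  d=True, f=False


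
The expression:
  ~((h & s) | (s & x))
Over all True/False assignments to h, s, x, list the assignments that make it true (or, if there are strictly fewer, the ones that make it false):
is false only for:
  h=False, s=True, x=True;
  h=True, s=True, x=False;
  h=True, s=True, x=True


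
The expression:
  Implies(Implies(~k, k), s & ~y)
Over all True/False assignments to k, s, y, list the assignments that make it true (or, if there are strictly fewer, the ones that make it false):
is false only for:
  k=True, s=False, y=False;
  k=True, s=False, y=True;
  k=True, s=True, y=True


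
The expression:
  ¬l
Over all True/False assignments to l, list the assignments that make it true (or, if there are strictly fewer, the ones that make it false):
is true only for:
  l=False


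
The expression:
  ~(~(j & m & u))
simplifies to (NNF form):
j & m & u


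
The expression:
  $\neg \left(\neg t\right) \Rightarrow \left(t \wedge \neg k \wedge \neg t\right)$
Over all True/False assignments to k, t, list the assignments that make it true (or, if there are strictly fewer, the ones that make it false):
is true only for:
  k=False, t=False;
  k=True, t=False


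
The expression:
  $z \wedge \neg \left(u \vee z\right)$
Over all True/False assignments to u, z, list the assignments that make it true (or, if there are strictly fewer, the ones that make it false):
is never true.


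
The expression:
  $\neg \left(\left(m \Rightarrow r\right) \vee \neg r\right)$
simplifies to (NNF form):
$\text{False}$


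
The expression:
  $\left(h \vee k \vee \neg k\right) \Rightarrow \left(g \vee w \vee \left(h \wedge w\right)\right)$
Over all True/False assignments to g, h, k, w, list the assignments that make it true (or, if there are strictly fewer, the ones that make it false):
is false only for:
  g=False, h=False, k=False, w=False;
  g=False, h=False, k=True, w=False;
  g=False, h=True, k=False, w=False;
  g=False, h=True, k=True, w=False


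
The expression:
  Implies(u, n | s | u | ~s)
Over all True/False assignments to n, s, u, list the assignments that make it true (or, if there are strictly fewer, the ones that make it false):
is always true.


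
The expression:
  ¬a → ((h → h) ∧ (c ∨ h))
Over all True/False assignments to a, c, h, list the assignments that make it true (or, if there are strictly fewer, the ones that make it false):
is false only for:
  a=False, c=False, h=False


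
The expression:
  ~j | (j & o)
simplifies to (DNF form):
o | ~j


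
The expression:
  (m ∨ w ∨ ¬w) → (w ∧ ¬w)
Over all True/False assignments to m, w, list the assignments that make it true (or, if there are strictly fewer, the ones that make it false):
is never true.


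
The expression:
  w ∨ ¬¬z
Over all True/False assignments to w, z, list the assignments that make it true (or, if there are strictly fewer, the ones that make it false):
is false only for:
  w=False, z=False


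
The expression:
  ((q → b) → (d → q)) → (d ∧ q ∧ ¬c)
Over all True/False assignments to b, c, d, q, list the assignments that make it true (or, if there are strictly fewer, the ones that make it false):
is true only for:
  b=False, c=False, d=True, q=False;
  b=False, c=False, d=True, q=True;
  b=False, c=True, d=True, q=False;
  b=True, c=False, d=True, q=False;
  b=True, c=False, d=True, q=True;
  b=True, c=True, d=True, q=False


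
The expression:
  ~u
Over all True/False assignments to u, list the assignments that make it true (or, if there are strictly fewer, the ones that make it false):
is true only for:
  u=False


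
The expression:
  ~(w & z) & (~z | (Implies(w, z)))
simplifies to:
~w | ~z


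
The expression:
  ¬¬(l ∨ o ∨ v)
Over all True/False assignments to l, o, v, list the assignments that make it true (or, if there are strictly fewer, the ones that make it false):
is false only for:
  l=False, o=False, v=False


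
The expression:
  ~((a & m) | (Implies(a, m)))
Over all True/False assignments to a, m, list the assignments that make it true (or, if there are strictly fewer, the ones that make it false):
is true only for:
  a=True, m=False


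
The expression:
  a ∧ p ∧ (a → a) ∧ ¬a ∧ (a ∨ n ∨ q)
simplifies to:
False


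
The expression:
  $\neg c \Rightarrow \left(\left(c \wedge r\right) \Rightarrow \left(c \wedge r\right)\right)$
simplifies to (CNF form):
$\text{True}$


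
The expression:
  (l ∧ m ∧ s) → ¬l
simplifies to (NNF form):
¬l ∨ ¬m ∨ ¬s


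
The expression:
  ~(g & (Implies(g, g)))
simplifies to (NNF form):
~g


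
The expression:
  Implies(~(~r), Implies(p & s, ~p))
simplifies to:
~p | ~r | ~s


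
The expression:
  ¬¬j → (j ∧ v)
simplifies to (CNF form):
v ∨ ¬j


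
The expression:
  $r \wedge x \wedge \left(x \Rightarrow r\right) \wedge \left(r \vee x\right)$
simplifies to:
$r \wedge x$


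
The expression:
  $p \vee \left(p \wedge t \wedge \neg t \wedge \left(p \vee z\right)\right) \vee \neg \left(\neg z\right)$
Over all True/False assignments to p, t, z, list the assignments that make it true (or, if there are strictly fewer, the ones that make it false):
is false only for:
  p=False, t=False, z=False;
  p=False, t=True, z=False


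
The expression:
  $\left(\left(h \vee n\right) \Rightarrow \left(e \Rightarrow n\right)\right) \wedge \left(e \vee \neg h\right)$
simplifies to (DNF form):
$\left(e \wedge n\right) \vee \neg h$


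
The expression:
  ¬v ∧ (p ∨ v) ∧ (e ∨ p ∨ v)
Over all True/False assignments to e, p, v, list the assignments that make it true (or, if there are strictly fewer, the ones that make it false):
is true only for:
  e=False, p=True, v=False;
  e=True, p=True, v=False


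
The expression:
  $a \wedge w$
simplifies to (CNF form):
$a \wedge w$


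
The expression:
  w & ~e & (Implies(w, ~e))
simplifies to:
w & ~e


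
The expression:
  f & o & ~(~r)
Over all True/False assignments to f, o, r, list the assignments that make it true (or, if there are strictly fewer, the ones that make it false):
is true only for:
  f=True, o=True, r=True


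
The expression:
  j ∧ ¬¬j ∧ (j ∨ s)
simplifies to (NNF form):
j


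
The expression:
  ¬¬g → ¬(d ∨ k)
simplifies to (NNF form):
(¬d ∧ ¬k) ∨ ¬g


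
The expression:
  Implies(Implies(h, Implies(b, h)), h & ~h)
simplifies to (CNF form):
False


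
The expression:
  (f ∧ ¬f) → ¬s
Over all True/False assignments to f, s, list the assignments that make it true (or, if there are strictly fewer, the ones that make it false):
is always true.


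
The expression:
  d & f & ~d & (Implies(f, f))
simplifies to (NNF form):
False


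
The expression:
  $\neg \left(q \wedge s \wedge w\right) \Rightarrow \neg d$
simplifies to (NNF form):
$\left(q \wedge s \wedge w\right) \vee \neg d$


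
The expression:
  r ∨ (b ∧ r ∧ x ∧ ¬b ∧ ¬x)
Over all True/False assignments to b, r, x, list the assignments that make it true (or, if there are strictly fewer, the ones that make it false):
is true only for:
  b=False, r=True, x=False;
  b=False, r=True, x=True;
  b=True, r=True, x=False;
  b=True, r=True, x=True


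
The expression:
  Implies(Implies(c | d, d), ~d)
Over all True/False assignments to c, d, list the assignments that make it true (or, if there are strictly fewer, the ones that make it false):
is true only for:
  c=False, d=False;
  c=True, d=False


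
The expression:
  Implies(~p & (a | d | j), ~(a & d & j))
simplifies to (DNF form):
p | ~a | ~d | ~j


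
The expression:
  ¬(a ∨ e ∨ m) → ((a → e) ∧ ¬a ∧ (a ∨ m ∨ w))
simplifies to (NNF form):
a ∨ e ∨ m ∨ w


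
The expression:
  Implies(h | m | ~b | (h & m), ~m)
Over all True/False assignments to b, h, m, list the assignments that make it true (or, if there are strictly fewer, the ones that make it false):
is true only for:
  b=False, h=False, m=False;
  b=False, h=True, m=False;
  b=True, h=False, m=False;
  b=True, h=True, m=False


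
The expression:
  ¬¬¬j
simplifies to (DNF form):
¬j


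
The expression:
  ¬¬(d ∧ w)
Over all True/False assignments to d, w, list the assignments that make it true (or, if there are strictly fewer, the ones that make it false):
is true only for:
  d=True, w=True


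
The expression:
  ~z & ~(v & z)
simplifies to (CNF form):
~z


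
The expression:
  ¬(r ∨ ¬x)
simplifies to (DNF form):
x ∧ ¬r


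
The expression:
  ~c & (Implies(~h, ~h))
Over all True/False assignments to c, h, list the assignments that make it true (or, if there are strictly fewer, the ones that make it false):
is true only for:
  c=False, h=False;
  c=False, h=True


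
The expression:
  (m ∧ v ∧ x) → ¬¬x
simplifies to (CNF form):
True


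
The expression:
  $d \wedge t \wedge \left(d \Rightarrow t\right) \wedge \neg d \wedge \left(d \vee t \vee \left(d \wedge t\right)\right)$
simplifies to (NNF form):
$\text{False}$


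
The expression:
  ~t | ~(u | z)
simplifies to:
~t | (~u & ~z)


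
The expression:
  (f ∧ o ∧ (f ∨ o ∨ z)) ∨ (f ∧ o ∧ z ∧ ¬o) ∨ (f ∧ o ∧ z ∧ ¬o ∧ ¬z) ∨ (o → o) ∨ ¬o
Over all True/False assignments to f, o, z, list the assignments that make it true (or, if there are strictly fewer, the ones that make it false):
is always true.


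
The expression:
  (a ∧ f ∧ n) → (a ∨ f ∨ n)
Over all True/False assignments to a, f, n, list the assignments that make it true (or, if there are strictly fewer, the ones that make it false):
is always true.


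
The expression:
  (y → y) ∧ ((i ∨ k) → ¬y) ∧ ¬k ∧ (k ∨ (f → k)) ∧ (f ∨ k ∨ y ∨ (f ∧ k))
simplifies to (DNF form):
y ∧ ¬f ∧ ¬i ∧ ¬k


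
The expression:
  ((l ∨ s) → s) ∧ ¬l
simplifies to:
¬l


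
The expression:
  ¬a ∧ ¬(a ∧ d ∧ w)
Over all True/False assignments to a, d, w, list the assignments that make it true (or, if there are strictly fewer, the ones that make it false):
is true only for:
  a=False, d=False, w=False;
  a=False, d=False, w=True;
  a=False, d=True, w=False;
  a=False, d=True, w=True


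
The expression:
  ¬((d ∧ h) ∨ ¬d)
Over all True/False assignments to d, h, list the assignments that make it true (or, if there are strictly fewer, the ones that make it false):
is true only for:
  d=True, h=False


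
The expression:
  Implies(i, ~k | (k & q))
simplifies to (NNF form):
q | ~i | ~k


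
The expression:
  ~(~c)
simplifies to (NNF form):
c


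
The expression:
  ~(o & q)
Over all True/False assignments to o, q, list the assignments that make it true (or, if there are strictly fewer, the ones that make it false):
is false only for:
  o=True, q=True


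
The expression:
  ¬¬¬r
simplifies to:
¬r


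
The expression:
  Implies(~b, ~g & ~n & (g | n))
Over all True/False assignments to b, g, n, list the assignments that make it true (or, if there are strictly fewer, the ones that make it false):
is true only for:
  b=True, g=False, n=False;
  b=True, g=False, n=True;
  b=True, g=True, n=False;
  b=True, g=True, n=True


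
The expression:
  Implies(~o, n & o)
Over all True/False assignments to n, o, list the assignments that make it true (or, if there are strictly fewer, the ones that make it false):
is true only for:
  n=False, o=True;
  n=True, o=True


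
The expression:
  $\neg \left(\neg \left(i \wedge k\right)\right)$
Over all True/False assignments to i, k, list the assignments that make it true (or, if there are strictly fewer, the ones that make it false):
is true only for:
  i=True, k=True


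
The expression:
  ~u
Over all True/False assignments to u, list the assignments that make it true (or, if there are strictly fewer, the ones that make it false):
is true only for:
  u=False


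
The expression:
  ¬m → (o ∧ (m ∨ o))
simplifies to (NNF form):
m ∨ o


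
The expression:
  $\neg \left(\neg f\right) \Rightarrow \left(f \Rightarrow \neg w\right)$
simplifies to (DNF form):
$\neg f \vee \neg w$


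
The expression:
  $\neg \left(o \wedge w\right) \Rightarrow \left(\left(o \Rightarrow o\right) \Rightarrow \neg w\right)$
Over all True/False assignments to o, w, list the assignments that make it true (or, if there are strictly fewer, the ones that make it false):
is false only for:
  o=False, w=True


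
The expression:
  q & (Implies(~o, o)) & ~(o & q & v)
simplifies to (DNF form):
o & q & ~v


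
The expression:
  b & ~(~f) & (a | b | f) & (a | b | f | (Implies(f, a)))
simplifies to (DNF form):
b & f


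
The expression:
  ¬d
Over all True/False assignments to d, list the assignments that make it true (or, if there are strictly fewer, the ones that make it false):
is true only for:
  d=False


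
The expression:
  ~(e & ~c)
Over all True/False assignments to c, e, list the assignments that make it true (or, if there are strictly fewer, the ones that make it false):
is false only for:
  c=False, e=True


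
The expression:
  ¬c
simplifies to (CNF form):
¬c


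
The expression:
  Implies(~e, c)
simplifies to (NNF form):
c | e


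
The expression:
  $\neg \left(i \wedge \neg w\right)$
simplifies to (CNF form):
$w \vee \neg i$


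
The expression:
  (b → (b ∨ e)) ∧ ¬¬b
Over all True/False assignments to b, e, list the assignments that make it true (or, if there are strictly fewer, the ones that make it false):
is true only for:
  b=True, e=False;
  b=True, e=True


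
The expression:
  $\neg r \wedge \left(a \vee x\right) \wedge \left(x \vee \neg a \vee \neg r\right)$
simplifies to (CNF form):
$\neg r \wedge \left(a \vee x\right)$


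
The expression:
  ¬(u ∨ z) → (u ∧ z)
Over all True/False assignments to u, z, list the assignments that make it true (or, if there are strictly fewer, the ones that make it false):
is false only for:
  u=False, z=False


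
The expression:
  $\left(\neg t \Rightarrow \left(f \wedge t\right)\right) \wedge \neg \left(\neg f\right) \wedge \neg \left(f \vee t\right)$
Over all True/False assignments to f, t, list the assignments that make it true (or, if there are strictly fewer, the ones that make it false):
is never true.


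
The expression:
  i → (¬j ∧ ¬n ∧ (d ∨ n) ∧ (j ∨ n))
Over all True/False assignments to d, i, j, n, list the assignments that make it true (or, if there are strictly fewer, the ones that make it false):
is true only for:
  d=False, i=False, j=False, n=False;
  d=False, i=False, j=False, n=True;
  d=False, i=False, j=True, n=False;
  d=False, i=False, j=True, n=True;
  d=True, i=False, j=False, n=False;
  d=True, i=False, j=False, n=True;
  d=True, i=False, j=True, n=False;
  d=True, i=False, j=True, n=True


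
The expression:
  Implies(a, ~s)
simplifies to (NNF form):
~a | ~s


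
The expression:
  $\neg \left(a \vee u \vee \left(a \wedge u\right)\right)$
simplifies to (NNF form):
$\neg a \wedge \neg u$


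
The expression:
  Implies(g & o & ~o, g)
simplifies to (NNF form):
True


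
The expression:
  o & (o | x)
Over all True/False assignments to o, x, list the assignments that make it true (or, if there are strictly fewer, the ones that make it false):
is true only for:
  o=True, x=False;
  o=True, x=True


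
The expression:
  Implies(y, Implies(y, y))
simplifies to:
True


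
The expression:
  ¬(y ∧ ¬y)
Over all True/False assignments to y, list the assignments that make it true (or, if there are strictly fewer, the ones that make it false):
is always true.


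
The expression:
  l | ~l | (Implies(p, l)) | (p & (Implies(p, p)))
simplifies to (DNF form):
True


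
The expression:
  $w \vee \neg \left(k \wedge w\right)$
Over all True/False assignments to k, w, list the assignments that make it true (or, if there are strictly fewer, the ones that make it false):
is always true.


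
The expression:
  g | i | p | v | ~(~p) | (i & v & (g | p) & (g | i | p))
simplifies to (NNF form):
g | i | p | v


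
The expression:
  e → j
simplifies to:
j ∨ ¬e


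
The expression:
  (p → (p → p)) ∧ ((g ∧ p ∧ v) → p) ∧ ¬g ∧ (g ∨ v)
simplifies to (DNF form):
v ∧ ¬g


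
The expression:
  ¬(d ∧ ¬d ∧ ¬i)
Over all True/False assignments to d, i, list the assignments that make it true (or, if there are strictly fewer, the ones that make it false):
is always true.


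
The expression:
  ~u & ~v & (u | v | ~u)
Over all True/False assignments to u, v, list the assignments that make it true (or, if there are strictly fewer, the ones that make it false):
is true only for:
  u=False, v=False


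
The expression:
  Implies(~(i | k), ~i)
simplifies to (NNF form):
True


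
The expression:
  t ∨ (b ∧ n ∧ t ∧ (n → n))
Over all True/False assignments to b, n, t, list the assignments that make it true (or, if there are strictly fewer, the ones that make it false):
is true only for:
  b=False, n=False, t=True;
  b=False, n=True, t=True;
  b=True, n=False, t=True;
  b=True, n=True, t=True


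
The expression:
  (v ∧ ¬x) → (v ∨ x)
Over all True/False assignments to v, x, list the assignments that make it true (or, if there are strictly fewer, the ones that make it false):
is always true.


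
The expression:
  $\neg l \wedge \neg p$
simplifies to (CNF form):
$\neg l \wedge \neg p$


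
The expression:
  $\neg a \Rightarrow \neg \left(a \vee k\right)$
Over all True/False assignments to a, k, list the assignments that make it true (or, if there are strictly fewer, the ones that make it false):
is false only for:
  a=False, k=True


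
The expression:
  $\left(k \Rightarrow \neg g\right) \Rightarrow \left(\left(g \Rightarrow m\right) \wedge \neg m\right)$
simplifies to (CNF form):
$\left(g \vee \neg m\right) \wedge \left(k \vee \neg g\right)$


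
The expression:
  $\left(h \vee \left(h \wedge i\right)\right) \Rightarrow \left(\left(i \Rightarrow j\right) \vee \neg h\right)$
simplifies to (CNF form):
$j \vee \neg h \vee \neg i$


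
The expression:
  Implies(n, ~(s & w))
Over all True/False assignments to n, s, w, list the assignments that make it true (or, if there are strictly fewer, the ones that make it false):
is false only for:
  n=True, s=True, w=True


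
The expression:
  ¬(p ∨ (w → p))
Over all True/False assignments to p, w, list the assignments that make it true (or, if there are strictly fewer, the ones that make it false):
is true only for:
  p=False, w=True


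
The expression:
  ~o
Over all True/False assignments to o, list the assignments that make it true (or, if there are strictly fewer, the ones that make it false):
is true only for:
  o=False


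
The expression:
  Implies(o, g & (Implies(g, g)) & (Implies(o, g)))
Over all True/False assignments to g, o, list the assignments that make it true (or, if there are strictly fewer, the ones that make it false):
is false only for:
  g=False, o=True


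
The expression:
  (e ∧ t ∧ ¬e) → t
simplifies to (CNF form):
True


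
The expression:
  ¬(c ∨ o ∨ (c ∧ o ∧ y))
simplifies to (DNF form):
¬c ∧ ¬o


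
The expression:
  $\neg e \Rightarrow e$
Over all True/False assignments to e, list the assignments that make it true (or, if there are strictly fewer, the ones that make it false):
is true only for:
  e=True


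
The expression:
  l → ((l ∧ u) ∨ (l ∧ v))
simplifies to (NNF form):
u ∨ v ∨ ¬l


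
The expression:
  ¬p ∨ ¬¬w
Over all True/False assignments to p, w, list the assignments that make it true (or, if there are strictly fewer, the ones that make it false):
is false only for:
  p=True, w=False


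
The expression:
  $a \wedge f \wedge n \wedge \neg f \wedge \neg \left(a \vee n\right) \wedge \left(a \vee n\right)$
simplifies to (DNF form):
$\text{False}$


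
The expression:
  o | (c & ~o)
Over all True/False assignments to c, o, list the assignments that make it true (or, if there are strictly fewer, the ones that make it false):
is false only for:
  c=False, o=False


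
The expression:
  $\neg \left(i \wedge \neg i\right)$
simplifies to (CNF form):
$\text{True}$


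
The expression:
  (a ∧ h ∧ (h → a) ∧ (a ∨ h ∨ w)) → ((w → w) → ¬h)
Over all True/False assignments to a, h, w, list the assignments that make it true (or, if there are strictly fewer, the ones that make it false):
is false only for:
  a=True, h=True, w=False;
  a=True, h=True, w=True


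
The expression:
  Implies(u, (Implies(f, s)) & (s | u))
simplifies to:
s | ~f | ~u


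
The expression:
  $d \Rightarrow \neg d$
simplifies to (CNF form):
$\neg d$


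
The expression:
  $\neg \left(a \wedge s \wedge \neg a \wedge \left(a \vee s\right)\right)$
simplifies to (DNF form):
$\text{True}$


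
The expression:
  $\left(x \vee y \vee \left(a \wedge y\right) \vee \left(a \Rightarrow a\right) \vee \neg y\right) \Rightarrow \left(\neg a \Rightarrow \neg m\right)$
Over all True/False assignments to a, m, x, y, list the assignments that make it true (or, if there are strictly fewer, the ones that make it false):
is false only for:
  a=False, m=True, x=False, y=False;
  a=False, m=True, x=False, y=True;
  a=False, m=True, x=True, y=False;
  a=False, m=True, x=True, y=True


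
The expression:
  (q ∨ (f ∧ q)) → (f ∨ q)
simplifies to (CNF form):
True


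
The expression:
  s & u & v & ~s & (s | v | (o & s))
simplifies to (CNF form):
False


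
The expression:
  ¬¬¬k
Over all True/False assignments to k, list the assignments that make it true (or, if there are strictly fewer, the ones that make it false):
is true only for:
  k=False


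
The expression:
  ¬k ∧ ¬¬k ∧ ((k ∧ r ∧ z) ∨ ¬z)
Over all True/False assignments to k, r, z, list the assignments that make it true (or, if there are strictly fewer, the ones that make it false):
is never true.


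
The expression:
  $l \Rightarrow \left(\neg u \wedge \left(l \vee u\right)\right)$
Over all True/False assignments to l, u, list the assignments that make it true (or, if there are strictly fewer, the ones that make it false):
is false only for:
  l=True, u=True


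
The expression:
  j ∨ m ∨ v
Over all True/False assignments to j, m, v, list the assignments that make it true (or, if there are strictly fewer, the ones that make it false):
is false only for:
  j=False, m=False, v=False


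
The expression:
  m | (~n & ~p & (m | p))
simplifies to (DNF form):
m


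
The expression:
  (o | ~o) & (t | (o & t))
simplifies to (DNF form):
t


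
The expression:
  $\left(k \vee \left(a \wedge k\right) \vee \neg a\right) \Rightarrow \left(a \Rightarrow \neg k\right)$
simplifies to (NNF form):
$\neg a \vee \neg k$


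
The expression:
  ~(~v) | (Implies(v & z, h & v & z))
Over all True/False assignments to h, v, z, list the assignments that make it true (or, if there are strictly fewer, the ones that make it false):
is always true.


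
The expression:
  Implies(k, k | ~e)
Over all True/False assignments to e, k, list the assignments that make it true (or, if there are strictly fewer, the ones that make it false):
is always true.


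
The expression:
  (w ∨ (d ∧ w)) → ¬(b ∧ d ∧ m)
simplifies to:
¬b ∨ ¬d ∨ ¬m ∨ ¬w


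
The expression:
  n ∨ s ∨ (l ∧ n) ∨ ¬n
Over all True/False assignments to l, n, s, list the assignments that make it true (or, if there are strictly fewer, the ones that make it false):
is always true.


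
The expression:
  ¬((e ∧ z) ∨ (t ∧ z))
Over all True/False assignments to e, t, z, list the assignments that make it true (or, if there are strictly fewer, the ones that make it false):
is false only for:
  e=False, t=True, z=True;
  e=True, t=False, z=True;
  e=True, t=True, z=True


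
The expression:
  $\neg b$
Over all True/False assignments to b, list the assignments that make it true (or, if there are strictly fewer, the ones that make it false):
is true only for:
  b=False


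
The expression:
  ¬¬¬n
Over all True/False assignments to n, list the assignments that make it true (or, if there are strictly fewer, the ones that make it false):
is true only for:
  n=False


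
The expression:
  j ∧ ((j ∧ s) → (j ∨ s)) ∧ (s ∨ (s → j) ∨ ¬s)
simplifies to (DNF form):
j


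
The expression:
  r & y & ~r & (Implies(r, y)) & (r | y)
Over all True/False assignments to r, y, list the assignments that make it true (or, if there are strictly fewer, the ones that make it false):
is never true.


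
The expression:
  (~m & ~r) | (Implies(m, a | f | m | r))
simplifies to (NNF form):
True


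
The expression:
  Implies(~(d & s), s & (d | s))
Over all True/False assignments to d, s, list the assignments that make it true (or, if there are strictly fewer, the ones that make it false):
is true only for:
  d=False, s=True;
  d=True, s=True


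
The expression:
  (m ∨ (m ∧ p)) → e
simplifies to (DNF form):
e ∨ ¬m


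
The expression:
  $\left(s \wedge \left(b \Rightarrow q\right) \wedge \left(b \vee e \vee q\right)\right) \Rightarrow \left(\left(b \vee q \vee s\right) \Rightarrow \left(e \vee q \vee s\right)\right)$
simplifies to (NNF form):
$\text{True}$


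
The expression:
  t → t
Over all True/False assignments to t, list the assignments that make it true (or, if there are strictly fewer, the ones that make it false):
is always true.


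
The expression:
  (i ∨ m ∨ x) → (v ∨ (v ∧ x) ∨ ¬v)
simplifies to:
True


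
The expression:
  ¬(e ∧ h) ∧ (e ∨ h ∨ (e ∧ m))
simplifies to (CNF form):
(e ∨ h) ∧ (¬e ∨ ¬h)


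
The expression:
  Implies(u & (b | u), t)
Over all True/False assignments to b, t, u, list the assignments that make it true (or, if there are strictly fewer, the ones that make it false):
is false only for:
  b=False, t=False, u=True;
  b=True, t=False, u=True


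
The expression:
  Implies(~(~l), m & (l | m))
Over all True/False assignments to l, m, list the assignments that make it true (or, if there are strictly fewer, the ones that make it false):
is false only for:
  l=True, m=False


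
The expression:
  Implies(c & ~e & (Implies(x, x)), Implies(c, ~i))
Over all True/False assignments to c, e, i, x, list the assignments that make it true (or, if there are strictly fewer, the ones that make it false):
is false only for:
  c=True, e=False, i=True, x=False;
  c=True, e=False, i=True, x=True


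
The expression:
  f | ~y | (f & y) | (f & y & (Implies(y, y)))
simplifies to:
f | ~y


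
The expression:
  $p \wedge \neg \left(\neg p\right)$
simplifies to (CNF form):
$p$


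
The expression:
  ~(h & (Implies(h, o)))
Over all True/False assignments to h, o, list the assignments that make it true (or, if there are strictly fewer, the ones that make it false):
is false only for:
  h=True, o=True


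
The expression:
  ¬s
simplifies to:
¬s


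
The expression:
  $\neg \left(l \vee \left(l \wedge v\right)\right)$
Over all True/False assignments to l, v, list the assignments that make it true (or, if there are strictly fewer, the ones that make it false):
is true only for:
  l=False, v=False;
  l=False, v=True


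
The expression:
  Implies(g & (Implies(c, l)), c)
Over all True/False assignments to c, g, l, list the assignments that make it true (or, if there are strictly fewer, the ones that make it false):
is false only for:
  c=False, g=True, l=False;
  c=False, g=True, l=True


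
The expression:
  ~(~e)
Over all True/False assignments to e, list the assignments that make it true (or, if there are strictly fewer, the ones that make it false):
is true only for:
  e=True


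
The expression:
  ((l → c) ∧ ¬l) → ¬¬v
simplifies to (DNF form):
l ∨ v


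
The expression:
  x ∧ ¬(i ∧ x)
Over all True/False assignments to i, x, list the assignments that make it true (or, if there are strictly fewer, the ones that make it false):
is true only for:
  i=False, x=True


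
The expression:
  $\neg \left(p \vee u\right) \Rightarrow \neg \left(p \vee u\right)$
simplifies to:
$\text{True}$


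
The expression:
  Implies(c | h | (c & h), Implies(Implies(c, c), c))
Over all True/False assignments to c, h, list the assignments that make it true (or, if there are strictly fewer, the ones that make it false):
is false only for:
  c=False, h=True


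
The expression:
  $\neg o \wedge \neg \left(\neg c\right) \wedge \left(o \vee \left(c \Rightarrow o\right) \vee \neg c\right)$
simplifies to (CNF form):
$\text{False}$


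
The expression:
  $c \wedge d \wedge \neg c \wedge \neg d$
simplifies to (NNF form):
$\text{False}$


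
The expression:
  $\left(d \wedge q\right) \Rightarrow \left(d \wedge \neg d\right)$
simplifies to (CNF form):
$\neg d \vee \neg q$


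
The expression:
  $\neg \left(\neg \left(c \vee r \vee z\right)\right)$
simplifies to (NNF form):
$c \vee r \vee z$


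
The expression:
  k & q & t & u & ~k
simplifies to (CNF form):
False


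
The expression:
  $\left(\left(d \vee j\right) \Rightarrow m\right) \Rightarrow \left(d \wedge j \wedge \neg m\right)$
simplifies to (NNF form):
$\neg m \wedge \left(d \vee j\right)$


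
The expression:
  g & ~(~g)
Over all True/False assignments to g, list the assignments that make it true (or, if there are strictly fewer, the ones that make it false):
is true only for:
  g=True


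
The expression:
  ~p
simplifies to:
~p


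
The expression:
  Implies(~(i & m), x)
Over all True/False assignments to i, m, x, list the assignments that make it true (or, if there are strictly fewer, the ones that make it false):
is false only for:
  i=False, m=False, x=False;
  i=False, m=True, x=False;
  i=True, m=False, x=False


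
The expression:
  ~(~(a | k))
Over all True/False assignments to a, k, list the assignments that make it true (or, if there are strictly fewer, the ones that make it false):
is false only for:
  a=False, k=False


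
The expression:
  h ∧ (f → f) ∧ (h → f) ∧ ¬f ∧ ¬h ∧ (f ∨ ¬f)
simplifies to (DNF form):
False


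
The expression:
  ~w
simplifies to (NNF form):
~w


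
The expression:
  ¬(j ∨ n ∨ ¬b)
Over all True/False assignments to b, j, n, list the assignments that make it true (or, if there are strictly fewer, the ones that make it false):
is true only for:
  b=True, j=False, n=False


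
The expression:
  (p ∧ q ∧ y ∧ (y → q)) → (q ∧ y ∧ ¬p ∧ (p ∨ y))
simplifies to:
¬p ∨ ¬q ∨ ¬y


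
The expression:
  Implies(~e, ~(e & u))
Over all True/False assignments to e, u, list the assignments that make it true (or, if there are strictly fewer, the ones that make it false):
is always true.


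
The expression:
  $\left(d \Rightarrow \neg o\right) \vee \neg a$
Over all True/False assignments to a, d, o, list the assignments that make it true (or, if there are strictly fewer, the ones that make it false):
is false only for:
  a=True, d=True, o=True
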